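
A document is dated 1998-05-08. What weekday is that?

Friday

January 1, 1998 is a Thursday.
Jan 1, 1998 → Feb 1, 1998: 31 days (January has 31).
Feb 1, 1998 → Mar 1, 1998: 28 days (February has 28).
Mar 1, 1998 → Apr 1, 1998: 31 days (March has 31).
Apr 1, 1998 → May 1, 1998: 30 days (April has 30).
May 1, 1998 → May 8, 1998: 7 days.
Total: 127 days.
127 mod 7 = 1, so Thursday + 1 = Friday.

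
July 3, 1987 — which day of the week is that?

Friday

Doomsday rule: the anchor day for the 1900s is Wednesday. For year 87: 87÷12 = 7 r 3, and 3÷4 = 0, so 7+3+0 = 10.
Wednesday + 10 ≡ Saturday — that's 1987's doomsday.
In July the doomsday date is Jul 11.
Jul 3 is 8 days before Jul 11; 8 mod 7 = 1, so Saturday − 1 = Friday.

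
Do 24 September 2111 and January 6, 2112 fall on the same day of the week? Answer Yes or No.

No

From Sep 24, 2111 to Jan 6, 2112 is 104 days.
104 mod 7 = 6, so they are different weekdays.
(Sep 24, 2111 is a Thursday; Jan 6, 2112 is a Wednesday.)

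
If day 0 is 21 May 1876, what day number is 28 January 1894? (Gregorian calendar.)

May 21, 1876 → May 21, 1877: 365 days.
May 21, 1877 → May 21, 1878: 365 days.
May 21, 1878 → May 21, 1879: 365 days.
May 21, 1879 → May 21, 1880: 366 days (Feb 29, 1880 is in that span).
May 21, 1880 → May 21, 1881: 365 days.
May 21, 1881 → May 21, 1882: 365 days.
May 21, 1882 → May 21, 1883: 365 days.
May 21, 1883 → May 21, 1884: 366 days (Feb 29, 1884 is in that span).
May 21, 1884 → May 21, 1885: 365 days.
May 21, 1885 → May 21, 1886: 365 days.
May 21, 1886 → May 21, 1887: 365 days.
May 21, 1887 → May 21, 1888: 366 days (Feb 29, 1888 is in that span).
May 21, 1888 → May 21, 1889: 365 days.
May 21, 1889 → May 21, 1890: 365 days.
May 21, 1890 → May 21, 1891: 365 days.
May 21, 1891 → May 21, 1892: 366 days (Feb 29, 1892 is in that span).
May 21, 1892 → May 21, 1893: 365 days.
May 21, 1893 → Jun 21, 1893: 31 days (May has 31).
Jun 21, 1893 → Jul 21, 1893: 30 days (June has 30).
Jul 21, 1893 → Aug 21, 1893: 31 days (July has 31).
Aug 21, 1893 → Sep 21, 1893: 31 days (August has 31).
Sep 21, 1893 → Oct 21, 1893: 30 days (September has 30).
Oct 21, 1893 → Nov 21, 1893: 31 days (October has 31).
Nov 21, 1893 → Dec 21, 1893: 30 days (November has 30).
Dec 21, 1893 → Jan 21, 1894: 31 days (December has 31).
Jan 21, 1894 → Jan 28, 1894: 7 days.
Total: 6461 days.

6461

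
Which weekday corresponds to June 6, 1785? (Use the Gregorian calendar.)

Monday

Doomsday rule: the anchor day for the 1700s is Sunday. For year 85: 85÷12 = 7 r 1, and 1÷4 = 0, so 7+1+0 = 8.
Sunday + 8 ≡ Monday — that's 1785's doomsday.
In June the doomsday date is Jun 6.
Jun 6 is the doomsday itself: Monday.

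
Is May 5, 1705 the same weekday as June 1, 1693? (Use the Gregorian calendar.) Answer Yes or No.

From Jun 1, 1693 to May 5, 1705 is 4355 days.
4355 mod 7 = 1, so they are different weekdays.
(Jun 1, 1693 is a Monday; May 5, 1705 is a Tuesday.)

No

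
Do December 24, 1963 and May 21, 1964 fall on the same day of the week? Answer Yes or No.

From Dec 24, 1963 to May 21, 1964 is 149 days.
149 mod 7 = 2, so they are different weekdays.
(Dec 24, 1963 is a Tuesday; May 21, 1964 is a Thursday.)

No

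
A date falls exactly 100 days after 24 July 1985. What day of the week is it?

Friday

Jul 24, 1985 is a Wednesday.
100 mod 7 = 2, so 100 days after a Wednesday is Wednesday + 2 = Friday.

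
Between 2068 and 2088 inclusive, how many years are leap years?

Multiples of 4 in [2068,2088]: 6.
Of those, multiples of 100: 0 (not leap unless ÷400).
Multiples of 400: 0.
Leap years = 6 − 0 + 0 = 6.

6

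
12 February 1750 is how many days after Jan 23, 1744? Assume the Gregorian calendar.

2212

Jan 23, 1744 → Jan 23, 1745: 366 days (Feb 29, 1744 is in that span).
Jan 23, 1745 → Jan 23, 1746: 365 days.
Jan 23, 1746 → Jan 23, 1747: 365 days.
Jan 23, 1747 → Jan 23, 1748: 365 days.
Jan 23, 1748 → Jan 23, 1749: 366 days (Feb 29, 1748 is in that span).
Jan 23, 1749 → Feb 23, 1749: 31 days (January has 31).
Feb 23, 1749 → Mar 23, 1749: 28 days (February has 28).
Mar 23, 1749 → Apr 23, 1749: 31 days (March has 31).
Apr 23, 1749 → May 23, 1749: 30 days (April has 30).
May 23, 1749 → Jun 23, 1749: 31 days (May has 31).
Jun 23, 1749 → Jul 23, 1749: 30 days (June has 30).
Jul 23, 1749 → Aug 23, 1749: 31 days (July has 31).
Aug 23, 1749 → Sep 23, 1749: 31 days (August has 31).
Sep 23, 1749 → Oct 23, 1749: 30 days (September has 30).
Oct 23, 1749 → Nov 23, 1749: 31 days (October has 31).
Nov 23, 1749 → Dec 23, 1749: 30 days (November has 30).
Dec 23, 1749 → Jan 23, 1750: 31 days (December has 31).
Jan 23, 1750 → Feb 12, 1750: 20 days.
Total: 2212 days.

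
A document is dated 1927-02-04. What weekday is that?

Friday

Doomsday rule: the anchor day for the 1900s is Wednesday. For year 27: 27÷12 = 2 r 3, and 3÷4 = 0, so 2+3+0 = 5.
Wednesday + 5 ≡ Monday — that's 1927's doomsday.
In February the doomsday date is Feb 28 (1927 is not a leap year).
Feb 4 is 24 days before Feb 28; 24 mod 7 = 3, so Monday − 3 = Friday.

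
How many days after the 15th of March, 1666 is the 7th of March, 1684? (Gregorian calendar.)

Mar 15, 1666 → Mar 15, 1667: 365 days.
Mar 15, 1667 → Mar 15, 1668: 366 days (Feb 29, 1668 is in that span).
Mar 15, 1668 → Mar 15, 1669: 365 days.
Mar 15, 1669 → Mar 15, 1670: 365 days.
Mar 15, 1670 → Mar 15, 1671: 365 days.
Mar 15, 1671 → Mar 15, 1672: 366 days (Feb 29, 1672 is in that span).
Mar 15, 1672 → Mar 15, 1673: 365 days.
Mar 15, 1673 → Mar 15, 1674: 365 days.
Mar 15, 1674 → Mar 15, 1675: 365 days.
Mar 15, 1675 → Mar 15, 1676: 366 days (Feb 29, 1676 is in that span).
Mar 15, 1676 → Mar 15, 1677: 365 days.
Mar 15, 1677 → Mar 15, 1678: 365 days.
Mar 15, 1678 → Mar 15, 1679: 365 days.
Mar 15, 1679 → Mar 15, 1680: 366 days (Feb 29, 1680 is in that span).
Mar 15, 1680 → Mar 15, 1681: 365 days.
Mar 15, 1681 → Mar 15, 1682: 365 days.
Mar 15, 1682 → Mar 15, 1683: 365 days.
Mar 15, 1683 → Apr 15, 1683: 31 days (March has 31).
Apr 15, 1683 → May 15, 1683: 30 days (April has 30).
May 15, 1683 → Jun 15, 1683: 31 days (May has 31).
Jun 15, 1683 → Jul 15, 1683: 30 days (June has 30).
Jul 15, 1683 → Aug 15, 1683: 31 days (July has 31).
Aug 15, 1683 → Sep 15, 1683: 31 days (August has 31).
Sep 15, 1683 → Oct 15, 1683: 30 days (September has 30).
Oct 15, 1683 → Nov 15, 1683: 31 days (October has 31).
Nov 15, 1683 → Dec 15, 1683: 30 days (November has 30).
Dec 15, 1683 → Jan 15, 1684: 31 days (December has 31).
Jan 15, 1684 → Feb 15, 1684: 31 days (January has 31).
Feb 15, 1684 → Mar 7, 1684: 21 days.
Total: 6567 days.

6567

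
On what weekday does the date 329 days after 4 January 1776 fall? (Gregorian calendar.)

Thursday

Jan 4, 1776 is a Thursday.
329 mod 7 = 0, so 329 days after a Thursday is Thursday + 0 = Thursday.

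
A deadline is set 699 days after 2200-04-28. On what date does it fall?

+365 (one year) → Apr 28, 2201 (334 left).
Apr has 30 days: +3 → May 1, 2201 (331 left).
May has 31 days: +31 → Jun 1, 2201 (300 left).
Jun has 30 days: +30 → Jul 1, 2201 (270 left).
Jul has 31 days: +31 → Aug 1, 2201 (239 left).
Aug has 31 days: +31 → Sep 1, 2201 (208 left).
Sep has 30 days: +30 → Oct 1, 2201 (178 left).
Oct has 31 days: +31 → Nov 1, 2201 (147 left).
Nov has 30 days: +30 → Dec 1, 2201 (117 left).
Dec has 31 days: +31 → Jan 1, 2202 (86 left).
Jan has 31 days: +31 → Feb 1, 2202 (55 left).
Feb has 28 days: +28 → Mar 1, 2202 (27 left).
+27 → Mar 28, 2202.

March 28, 2202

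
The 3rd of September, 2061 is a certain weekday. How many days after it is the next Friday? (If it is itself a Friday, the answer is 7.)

6

Sep 3, 2061 is a Saturday.
From Saturday to the next Friday is 6 days.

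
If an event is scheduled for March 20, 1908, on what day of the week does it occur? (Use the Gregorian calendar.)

Friday

Doomsday rule: the anchor day for the 1900s is Wednesday. For year 08: 8÷12 = 0 r 8, and 8÷4 = 2, so 0+8+2 = 10.
Wednesday + 10 ≡ Saturday — that's 1908's doomsday.
In March the doomsday date is Mar 14.
Mar 20 is 6 days after Mar 14; 6 mod 7 = 6, so Saturday + 6 = Friday.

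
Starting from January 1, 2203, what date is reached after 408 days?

+365 (one year) → Jan 1, 2204 (43 left).
Jan has 31 days: +31 → Feb 1, 2204 (12 left).
+12 → Feb 13, 2204.

February 13, 2204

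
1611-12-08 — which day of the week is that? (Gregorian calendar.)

Doomsday rule: the anchor day for the 1600s is Tuesday. For year 11: 11÷12 = 0 r 11, and 11÷4 = 2, so 0+11+2 = 13.
Tuesday + 13 ≡ Monday — that's 1611's doomsday.
In December the doomsday date is Dec 12.
Dec 8 is 4 days before Dec 12; 4 mod 7 = 4, so Monday − 4 = Thursday.

Thursday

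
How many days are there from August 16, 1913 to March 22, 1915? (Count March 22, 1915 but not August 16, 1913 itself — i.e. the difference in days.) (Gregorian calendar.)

583

Aug 16, 1913 → Aug 16, 1914: 365 days.
Aug 16, 1914 → Sep 16, 1914: 31 days (August has 31).
Sep 16, 1914 → Oct 16, 1914: 30 days (September has 30).
Oct 16, 1914 → Nov 16, 1914: 31 days (October has 31).
Nov 16, 1914 → Dec 16, 1914: 30 days (November has 30).
Dec 16, 1914 → Jan 16, 1915: 31 days (December has 31).
Jan 16, 1915 → Feb 16, 1915: 31 days (January has 31).
Feb 16, 1915 → Mar 16, 1915: 28 days (February has 28).
Mar 16, 1915 → Mar 22, 1915: 6 days.
Total: 583 days.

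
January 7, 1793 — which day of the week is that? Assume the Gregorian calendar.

Doomsday rule: the anchor day for the 1700s is Sunday. For year 93: 93÷12 = 7 r 9, and 9÷4 = 2, so 7+9+2 = 18.
Sunday + 18 ≡ Thursday — that's 1793's doomsday.
In January the doomsday date is Jan 3 (1793 is not a leap year).
Jan 7 is 4 days after Jan 3; 4 mod 7 = 4, so Thursday + 4 = Monday.

Monday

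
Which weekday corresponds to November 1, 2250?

January 1, 2250 is a Tuesday.
Jan 1, 2250 → Feb 1, 2250: 31 days (January has 31).
Feb 1, 2250 → Mar 1, 2250: 28 days (February has 28).
Mar 1, 2250 → Apr 1, 2250: 31 days (March has 31).
Apr 1, 2250 → May 1, 2250: 30 days (April has 30).
May 1, 2250 → Jun 1, 2250: 31 days (May has 31).
Jun 1, 2250 → Jul 1, 2250: 30 days (June has 30).
Jul 1, 2250 → Aug 1, 2250: 31 days (July has 31).
Aug 1, 2250 → Sep 1, 2250: 31 days (August has 31).
Sep 1, 2250 → Oct 1, 2250: 30 days (September has 30).
Oct 1, 2250 → Nov 1, 2250: 31 days.
Total: 304 days.
304 mod 7 = 3, so Tuesday + 3 = Friday.

Friday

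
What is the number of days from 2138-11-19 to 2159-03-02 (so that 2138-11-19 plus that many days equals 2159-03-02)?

7408

Nov 19, 2138 → Nov 19, 2139: 365 days.
Nov 19, 2139 → Nov 19, 2140: 366 days (Feb 29, 2140 is in that span).
Nov 19, 2140 → Nov 19, 2141: 365 days.
Nov 19, 2141 → Nov 19, 2142: 365 days.
Nov 19, 2142 → Nov 19, 2143: 365 days.
Nov 19, 2143 → Nov 19, 2144: 366 days (Feb 29, 2144 is in that span).
Nov 19, 2144 → Nov 19, 2145: 365 days.
Nov 19, 2145 → Nov 19, 2146: 365 days.
Nov 19, 2146 → Nov 19, 2147: 365 days.
Nov 19, 2147 → Nov 19, 2148: 366 days (Feb 29, 2148 is in that span).
Nov 19, 2148 → Nov 19, 2149: 365 days.
Nov 19, 2149 → Nov 19, 2150: 365 days.
Nov 19, 2150 → Nov 19, 2151: 365 days.
Nov 19, 2151 → Nov 19, 2152: 366 days (Feb 29, 2152 is in that span).
Nov 19, 2152 → Nov 19, 2153: 365 days.
Nov 19, 2153 → Nov 19, 2154: 365 days.
Nov 19, 2154 → Nov 19, 2155: 365 days.
Nov 19, 2155 → Nov 19, 2156: 366 days (Feb 29, 2156 is in that span).
Nov 19, 2156 → Nov 19, 2157: 365 days.
Nov 19, 2157 → Nov 19, 2158: 365 days.
Nov 19, 2158 → Dec 19, 2158: 30 days (November has 30).
Dec 19, 2158 → Jan 19, 2159: 31 days (December has 31).
Jan 19, 2159 → Feb 19, 2159: 31 days (January has 31).
Feb 19, 2159 → Mar 2, 2159: 11 days.
Total: 7408 days.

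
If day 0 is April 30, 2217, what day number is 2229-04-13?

Apr 30, 2217 → Apr 30, 2218: 365 days.
Apr 30, 2218 → Apr 30, 2219: 365 days.
Apr 30, 2219 → Apr 30, 2220: 366 days (Feb 29, 2220 is in that span).
Apr 30, 2220 → Apr 30, 2221: 365 days.
Apr 30, 2221 → Apr 30, 2222: 365 days.
Apr 30, 2222 → Apr 30, 2223: 365 days.
Apr 30, 2223 → Apr 30, 2224: 366 days (Feb 29, 2224 is in that span).
Apr 30, 2224 → Apr 30, 2225: 365 days.
Apr 30, 2225 → Apr 30, 2226: 365 days.
Apr 30, 2226 → Apr 30, 2227: 365 days.
Apr 30, 2227 → Apr 30, 2228: 366 days (Feb 29, 2228 is in that span).
Apr 30, 2228 → May 30, 2228: 30 days (April has 30).
May 30, 2228 → Jun 30, 2228: 31 days (May has 31).
Jun 30, 2228 → Jul 30, 2228: 30 days (June has 30).
Jul 30, 2228 → Aug 30, 2228: 31 days (July has 31).
Aug 30, 2228 → Sep 30, 2228: 31 days (August has 31).
Sep 30, 2228 → Oct 30, 2228: 30 days (September has 30).
Oct 30, 2228 → Nov 30, 2228: 31 days (October has 31).
Nov 30, 2228 → Dec 30, 2228: 30 days (November has 30).
Dec 30, 2228 → Jan 30, 2229: 31 days (December has 31).
Jan 30, 2229 → Feb 28, 2229: 29 days (January has 31).
Feb 28, 2229 → Mar 28, 2229: 28 days (February has 28).
Mar 28, 2229 → Apr 13, 2229: 16 days.
Total: 4366 days.

4366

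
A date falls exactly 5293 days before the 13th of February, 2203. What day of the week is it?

Saturday

Feb 13, 2203 is a Sunday.
5293 mod 7 = 1, so 5293 days before a Sunday is Sunday − 1 = Saturday.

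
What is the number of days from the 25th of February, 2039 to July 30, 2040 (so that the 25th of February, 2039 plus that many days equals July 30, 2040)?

521

Feb 25, 2039 → Feb 25, 2040: 365 days.
Feb 25, 2040 → Mar 25, 2040: 29 days (February has 29).
Mar 25, 2040 → Apr 25, 2040: 31 days (March has 31).
Apr 25, 2040 → May 25, 2040: 30 days (April has 30).
May 25, 2040 → Jun 25, 2040: 31 days (May has 31).
Jun 25, 2040 → Jul 25, 2040: 30 days (June has 30).
Jul 25, 2040 → Jul 30, 2040: 5 days.
Total: 521 days.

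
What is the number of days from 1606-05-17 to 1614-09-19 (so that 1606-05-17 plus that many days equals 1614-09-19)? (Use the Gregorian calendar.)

May 17, 1606 → May 17, 1607: 365 days.
May 17, 1607 → May 17, 1608: 366 days (Feb 29, 1608 is in that span).
May 17, 1608 → May 17, 1609: 365 days.
May 17, 1609 → May 17, 1610: 365 days.
May 17, 1610 → May 17, 1611: 365 days.
May 17, 1611 → May 17, 1612: 366 days (Feb 29, 1612 is in that span).
May 17, 1612 → May 17, 1613: 365 days.
May 17, 1613 → May 17, 1614: 365 days.
May 17, 1614 → Jun 17, 1614: 31 days (May has 31).
Jun 17, 1614 → Jul 17, 1614: 30 days (June has 30).
Jul 17, 1614 → Aug 17, 1614: 31 days (July has 31).
Aug 17, 1614 → Sep 17, 1614: 31 days (August has 31).
Sep 17, 1614 → Sep 19, 1614: 2 days.
Total: 3047 days.

3047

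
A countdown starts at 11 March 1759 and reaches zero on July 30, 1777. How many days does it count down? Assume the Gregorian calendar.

Mar 11, 1759 → Mar 11, 1760: 366 days (Feb 29, 1760 is in that span).
Mar 11, 1760 → Mar 11, 1761: 365 days.
Mar 11, 1761 → Mar 11, 1762: 365 days.
Mar 11, 1762 → Mar 11, 1763: 365 days.
Mar 11, 1763 → Mar 11, 1764: 366 days (Feb 29, 1764 is in that span).
Mar 11, 1764 → Mar 11, 1765: 365 days.
Mar 11, 1765 → Mar 11, 1766: 365 days.
Mar 11, 1766 → Mar 11, 1767: 365 days.
Mar 11, 1767 → Mar 11, 1768: 366 days (Feb 29, 1768 is in that span).
Mar 11, 1768 → Mar 11, 1769: 365 days.
Mar 11, 1769 → Mar 11, 1770: 365 days.
Mar 11, 1770 → Mar 11, 1771: 365 days.
Mar 11, 1771 → Mar 11, 1772: 366 days (Feb 29, 1772 is in that span).
Mar 11, 1772 → Mar 11, 1773: 365 days.
Mar 11, 1773 → Mar 11, 1774: 365 days.
Mar 11, 1774 → Mar 11, 1775: 365 days.
Mar 11, 1775 → Mar 11, 1776: 366 days (Feb 29, 1776 is in that span).
Mar 11, 1776 → Mar 11, 1777: 365 days.
Mar 11, 1777 → Apr 11, 1777: 31 days (March has 31).
Apr 11, 1777 → May 11, 1777: 30 days (April has 30).
May 11, 1777 → Jun 11, 1777: 31 days (May has 31).
Jun 11, 1777 → Jul 11, 1777: 30 days (June has 30).
Jul 11, 1777 → Jul 30, 1777: 19 days.
Total: 6716 days.

6716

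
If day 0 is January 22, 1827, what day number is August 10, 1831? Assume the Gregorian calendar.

Jan 22, 1827 → Jan 22, 1828: 365 days.
Jan 22, 1828 → Jan 22, 1829: 366 days (Feb 29, 1828 is in that span).
Jan 22, 1829 → Jan 22, 1830: 365 days.
Jan 22, 1830 → Jan 22, 1831: 365 days.
Jan 22, 1831 → Feb 22, 1831: 31 days (January has 31).
Feb 22, 1831 → Mar 22, 1831: 28 days (February has 28).
Mar 22, 1831 → Apr 22, 1831: 31 days (March has 31).
Apr 22, 1831 → May 22, 1831: 30 days (April has 30).
May 22, 1831 → Jun 22, 1831: 31 days (May has 31).
Jun 22, 1831 → Jul 22, 1831: 30 days (June has 30).
Jul 22, 1831 → Aug 10, 1831: 19 days.
Total: 1661 days.

1661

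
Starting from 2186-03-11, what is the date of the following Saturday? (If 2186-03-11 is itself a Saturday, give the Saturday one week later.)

March 18, 2186

Mar 11, 2186 is a Saturday.
From Saturday to the next Saturday is 7 days.
Mar 11, 2186 + 7 = Mar 18, 2186.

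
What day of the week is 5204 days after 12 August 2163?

Monday

Aug 12, 2163 is a Friday.
5204 mod 7 = 3, so 5204 days after a Friday is Friday + 3 = Monday.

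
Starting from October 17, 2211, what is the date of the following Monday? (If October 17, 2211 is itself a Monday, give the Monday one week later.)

Oct 17, 2211 is a Thursday.
From Thursday to the next Monday is 4 days.
Oct 17, 2211 + 4 = Oct 21, 2211.

October 21, 2211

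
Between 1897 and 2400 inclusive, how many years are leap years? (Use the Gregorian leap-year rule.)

Multiples of 4 in [1897,2400]: 126.
Of those, multiples of 100: 6 (not leap unless ÷400).
Multiples of 400: 2.
Leap years = 126 − 6 + 2 = 122.

122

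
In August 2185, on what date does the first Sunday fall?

August 1, 2185 is a Monday.
The first Sunday is therefore August 7 (6 days later).

August 7, 2185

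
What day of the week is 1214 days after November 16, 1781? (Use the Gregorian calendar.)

Monday

First find the weekday of Nov 16, 1781. Doomsday rule: the anchor day for the 1700s is Sunday. For year 81: 81÷12 = 6 r 9, and 9÷4 = 2, so 6+9+2 = 17.
Sunday + 17 ≡ Wednesday — that's 1781's doomsday.
In November the doomsday date is Nov 7.
Nov 16 is 9 days after Nov 7; 9 mod 7 = 2, so Wednesday + 2 = Friday.
1214 mod 7 = 3, so 1214 days after a Friday is Friday + 3 = Monday.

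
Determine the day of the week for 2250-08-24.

Saturday

Doomsday rule: the anchor day for the 2200s is Friday. For year 50: 50÷12 = 4 r 2, and 2÷4 = 0, so 4+2+0 = 6.
Friday + 6 ≡ Thursday — that's 2250's doomsday.
In August the doomsday date is Aug 8.
Aug 24 is 16 days after Aug 8; 16 mod 7 = 2, so Thursday + 2 = Saturday.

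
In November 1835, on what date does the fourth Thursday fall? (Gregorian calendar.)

November 1, 1835 is a Sunday.
The first Thursday is therefore November 5 (4 days later).
The fourth Thursday is 5 + 3×7 = November 26.

November 26, 1835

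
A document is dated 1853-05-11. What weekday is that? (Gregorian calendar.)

Wednesday

January 1, 1853 is a Saturday.
Jan 1, 1853 → Feb 1, 1853: 31 days (January has 31).
Feb 1, 1853 → Mar 1, 1853: 28 days (February has 28).
Mar 1, 1853 → Apr 1, 1853: 31 days (March has 31).
Apr 1, 1853 → May 1, 1853: 30 days (April has 30).
May 1, 1853 → May 11, 1853: 10 days.
Total: 130 days.
130 mod 7 = 4, so Saturday + 4 = Wednesday.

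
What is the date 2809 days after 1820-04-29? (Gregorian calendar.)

+365 (one year) → Apr 29, 1821 (2444 left).
+365 (one year) → Apr 29, 1822 (2079 left).
+365 (one year) → Apr 29, 1823 (1714 left).
+366 (one year; includes Feb 29, 1824) → Apr 29, 1824 (1348 left).
+365 (one year) → Apr 29, 1825 (983 left).
+365 (one year) → Apr 29, 1826 (618 left).
+365 (one year) → Apr 29, 1827 (253 left).
Apr has 30 days: +2 → May 1, 1827 (251 left).
May has 31 days: +31 → Jun 1, 1827 (220 left).
Jun has 30 days: +30 → Jul 1, 1827 (190 left).
Jul has 31 days: +31 → Aug 1, 1827 (159 left).
Aug has 31 days: +31 → Sep 1, 1827 (128 left).
Sep has 30 days: +30 → Oct 1, 1827 (98 left).
Oct has 31 days: +31 → Nov 1, 1827 (67 left).
Nov has 30 days: +30 → Dec 1, 1827 (37 left).
Dec has 31 days: +31 → Jan 1, 1828 (6 left).
+6 → Jan 7, 1828.

January 7, 1828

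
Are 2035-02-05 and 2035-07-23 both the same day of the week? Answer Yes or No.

Yes

From Feb 5, 2035 to Jul 23, 2035 is 168 days.
168 mod 7 = 0, so they are the same weekday.
(Feb 5, 2035 is a Monday; Jul 23, 2035 is a Monday.)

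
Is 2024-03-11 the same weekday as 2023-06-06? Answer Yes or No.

From Jun 6, 2023 to Mar 11, 2024 is 279 days.
279 mod 7 = 6, so they are different weekdays.
(Jun 6, 2023 is a Tuesday; Mar 11, 2024 is a Monday.)

No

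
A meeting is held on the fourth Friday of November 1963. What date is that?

November 22, 1963

November 1, 1963 is a Friday.
The first Friday is therefore November 1 (same day).
The fourth Friday is 1 + 3×7 = November 22.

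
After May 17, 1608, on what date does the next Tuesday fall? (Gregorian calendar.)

May 20, 1608

May 17, 1608 is a Saturday.
From Saturday to the next Tuesday is 3 days.
May 17, 1608 + 3 = May 20, 1608.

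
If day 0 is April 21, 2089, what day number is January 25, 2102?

Apr 21, 2089 → Apr 21, 2090: 365 days.
Apr 21, 2090 → Apr 21, 2091: 365 days.
Apr 21, 2091 → Apr 21, 2092: 366 days (Feb 29, 2092 is in that span).
Apr 21, 2092 → Apr 21, 2093: 365 days.
Apr 21, 2093 → Apr 21, 2094: 365 days.
Apr 21, 2094 → Apr 21, 2095: 365 days.
Apr 21, 2095 → Apr 21, 2096: 366 days (Feb 29, 2096 is in that span).
Apr 21, 2096 → Apr 21, 2097: 365 days.
Apr 21, 2097 → Apr 21, 2098: 365 days.
Apr 21, 2098 → Apr 21, 2099: 365 days.
Apr 21, 2099 → Apr 21, 2100: 365 days.
Apr 21, 2100 → Apr 21, 2101: 365 days.
Apr 21, 2101 → May 21, 2101: 30 days (April has 30).
May 21, 2101 → Jun 21, 2101: 31 days (May has 31).
Jun 21, 2101 → Jul 21, 2101: 30 days (June has 30).
Jul 21, 2101 → Aug 21, 2101: 31 days (July has 31).
Aug 21, 2101 → Sep 21, 2101: 31 days (August has 31).
Sep 21, 2101 → Oct 21, 2101: 30 days (September has 30).
Oct 21, 2101 → Nov 21, 2101: 31 days (October has 31).
Nov 21, 2101 → Dec 21, 2101: 30 days (November has 30).
Dec 21, 2101 → Jan 21, 2102: 31 days (December has 31).
Jan 21, 2102 → Jan 25, 2102: 4 days.
Total: 4661 days.

4661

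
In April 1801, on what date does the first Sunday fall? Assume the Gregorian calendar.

April 1, 1801 is a Wednesday.
The first Sunday is therefore April 5 (4 days later).

April 5, 1801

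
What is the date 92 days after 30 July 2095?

October 30, 2095

Jul has 31 days: +2 → Aug 1, 2095 (90 left).
Aug has 31 days: +31 → Sep 1, 2095 (59 left).
Sep has 30 days: +30 → Oct 1, 2095 (29 left).
+29 → Oct 30, 2095.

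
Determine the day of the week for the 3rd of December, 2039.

Saturday

January 1, 2039 is a Saturday.
Jan 1, 2039 → Feb 1, 2039: 31 days (January has 31).
Feb 1, 2039 → Mar 1, 2039: 28 days (February has 28).
Mar 1, 2039 → Apr 1, 2039: 31 days (March has 31).
Apr 1, 2039 → May 1, 2039: 30 days (April has 30).
May 1, 2039 → Jun 1, 2039: 31 days (May has 31).
Jun 1, 2039 → Jul 1, 2039: 30 days (June has 30).
Jul 1, 2039 → Aug 1, 2039: 31 days (July has 31).
Aug 1, 2039 → Sep 1, 2039: 31 days (August has 31).
Sep 1, 2039 → Oct 1, 2039: 30 days (September has 30).
Oct 1, 2039 → Nov 1, 2039: 31 days (October has 31).
Nov 1, 2039 → Dec 1, 2039: 30 days (November has 30).
Dec 1, 2039 → Dec 3, 2039: 2 days.
Total: 336 days.
336 mod 7 = 0, so Saturday + 0 = Saturday.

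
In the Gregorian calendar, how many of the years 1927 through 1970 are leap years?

11

Multiples of 4 in [1927,1970]: 11.
Of those, multiples of 100: 0 (not leap unless ÷400).
Multiples of 400: 0.
Leap years = 11 − 0 + 0 = 11.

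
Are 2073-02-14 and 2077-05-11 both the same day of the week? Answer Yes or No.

Yes

From Feb 14, 2073 to May 11, 2077 is 1547 days.
1547 mod 7 = 0, so they are the same weekday.
(Feb 14, 2073 is a Tuesday; May 11, 2077 is a Tuesday.)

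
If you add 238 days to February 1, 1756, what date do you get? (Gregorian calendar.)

Feb has 29 days: +29 → Mar 1, 1756 (209 left).
Mar has 31 days: +31 → Apr 1, 1756 (178 left).
Apr has 30 days: +30 → May 1, 1756 (148 left).
May has 31 days: +31 → Jun 1, 1756 (117 left).
Jun has 30 days: +30 → Jul 1, 1756 (87 left).
Jul has 31 days: +31 → Aug 1, 1756 (56 left).
Aug has 31 days: +31 → Sep 1, 1756 (25 left).
+25 → Sep 26, 1756.

September 26, 1756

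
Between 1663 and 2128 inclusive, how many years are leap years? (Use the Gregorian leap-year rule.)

Multiples of 4 in [1663,2128]: 117.
Of those, multiples of 100: 5 (not leap unless ÷400).
Multiples of 400: 1.
Leap years = 117 − 5 + 1 = 113.

113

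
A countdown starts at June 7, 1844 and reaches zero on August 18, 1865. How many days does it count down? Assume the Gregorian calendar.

Jun 7, 1844 → Jun 7, 1845: 365 days.
Jun 7, 1845 → Jun 7, 1846: 365 days.
Jun 7, 1846 → Jun 7, 1847: 365 days.
Jun 7, 1847 → Jun 7, 1848: 366 days (Feb 29, 1848 is in that span).
Jun 7, 1848 → Jun 7, 1849: 365 days.
Jun 7, 1849 → Jun 7, 1850: 365 days.
Jun 7, 1850 → Jun 7, 1851: 365 days.
Jun 7, 1851 → Jun 7, 1852: 366 days (Feb 29, 1852 is in that span).
Jun 7, 1852 → Jun 7, 1853: 365 days.
Jun 7, 1853 → Jun 7, 1854: 365 days.
Jun 7, 1854 → Jun 7, 1855: 365 days.
Jun 7, 1855 → Jun 7, 1856: 366 days (Feb 29, 1856 is in that span).
Jun 7, 1856 → Jun 7, 1857: 365 days.
Jun 7, 1857 → Jun 7, 1858: 365 days.
Jun 7, 1858 → Jun 7, 1859: 365 days.
Jun 7, 1859 → Jun 7, 1860: 366 days (Feb 29, 1860 is in that span).
Jun 7, 1860 → Jun 7, 1861: 365 days.
Jun 7, 1861 → Jun 7, 1862: 365 days.
Jun 7, 1862 → Jun 7, 1863: 365 days.
Jun 7, 1863 → Jun 7, 1864: 366 days (Feb 29, 1864 is in that span).
Jun 7, 1864 → Jun 7, 1865: 365 days.
Jun 7, 1865 → Jul 7, 1865: 30 days (June has 30).
Jul 7, 1865 → Aug 7, 1865: 31 days (July has 31).
Aug 7, 1865 → Aug 18, 1865: 11 days.
Total: 7742 days.

7742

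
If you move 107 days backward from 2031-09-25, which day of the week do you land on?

Tuesday

Sep 25, 2031 is a Thursday.
107 mod 7 = 2, so 107 days before a Thursday is Thursday − 2 = Tuesday.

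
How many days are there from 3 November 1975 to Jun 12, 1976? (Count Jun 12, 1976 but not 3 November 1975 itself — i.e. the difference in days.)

222

Nov 3, 1975 → Dec 3, 1975: 30 days (November has 30).
Dec 3, 1975 → Jan 3, 1976: 31 days (December has 31).
Jan 3, 1976 → Feb 3, 1976: 31 days (January has 31).
Feb 3, 1976 → Mar 3, 1976: 29 days (February has 29).
Mar 3, 1976 → Apr 3, 1976: 31 days (March has 31).
Apr 3, 1976 → May 3, 1976: 30 days (April has 30).
May 3, 1976 → Jun 3, 1976: 31 days (May has 31).
Jun 3, 1976 → Jun 12, 1976: 9 days.
Total: 222 days.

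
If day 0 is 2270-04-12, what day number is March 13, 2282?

Apr 12, 2270 → Apr 12, 2271: 365 days.
Apr 12, 2271 → Apr 12, 2272: 366 days (Feb 29, 2272 is in that span).
Apr 12, 2272 → Apr 12, 2273: 365 days.
Apr 12, 2273 → Apr 12, 2274: 365 days.
Apr 12, 2274 → Apr 12, 2275: 365 days.
Apr 12, 2275 → Apr 12, 2276: 366 days (Feb 29, 2276 is in that span).
Apr 12, 2276 → Apr 12, 2277: 365 days.
Apr 12, 2277 → Apr 12, 2278: 365 days.
Apr 12, 2278 → Apr 12, 2279: 365 days.
Apr 12, 2279 → Apr 12, 2280: 366 days (Feb 29, 2280 is in that span).
Apr 12, 2280 → Apr 12, 2281: 365 days.
Apr 12, 2281 → May 12, 2281: 30 days (April has 30).
May 12, 2281 → Jun 12, 2281: 31 days (May has 31).
Jun 12, 2281 → Jul 12, 2281: 30 days (June has 30).
Jul 12, 2281 → Aug 12, 2281: 31 days (July has 31).
Aug 12, 2281 → Sep 12, 2281: 31 days (August has 31).
Sep 12, 2281 → Oct 12, 2281: 30 days (September has 30).
Oct 12, 2281 → Nov 12, 2281: 31 days (October has 31).
Nov 12, 2281 → Dec 12, 2281: 30 days (November has 30).
Dec 12, 2281 → Jan 12, 2282: 31 days (December has 31).
Jan 12, 2282 → Feb 12, 2282: 31 days (January has 31).
Feb 12, 2282 → Mar 12, 2282: 28 days (February has 28).
Mar 12, 2282 → Mar 13, 2282: 1 days.
Total: 4353 days.

4353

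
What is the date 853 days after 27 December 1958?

+365 (one year) → Dec 27, 1959 (488 left).
+366 (one year; includes Feb 29, 1960) → Dec 27, 1960 (122 left).
Dec has 31 days: +5 → Jan 1, 1961 (117 left).
Jan has 31 days: +31 → Feb 1, 1961 (86 left).
Feb has 28 days: +28 → Mar 1, 1961 (58 left).
Mar has 31 days: +31 → Apr 1, 1961 (27 left).
+27 → Apr 28, 1961.

April 28, 1961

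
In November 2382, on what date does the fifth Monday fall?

November 29, 2382

November 1, 2382 is a Monday.
The first Monday is therefore November 1 (same day).
The fifth Monday is 1 + 4×7 = November 29.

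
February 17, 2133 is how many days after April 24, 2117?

5778

Apr 24, 2117 → Apr 24, 2118: 365 days.
Apr 24, 2118 → Apr 24, 2119: 365 days.
Apr 24, 2119 → Apr 24, 2120: 366 days (Feb 29, 2120 is in that span).
Apr 24, 2120 → Apr 24, 2121: 365 days.
Apr 24, 2121 → Apr 24, 2122: 365 days.
Apr 24, 2122 → Apr 24, 2123: 365 days.
Apr 24, 2123 → Apr 24, 2124: 366 days (Feb 29, 2124 is in that span).
Apr 24, 2124 → Apr 24, 2125: 365 days.
Apr 24, 2125 → Apr 24, 2126: 365 days.
Apr 24, 2126 → Apr 24, 2127: 365 days.
Apr 24, 2127 → Apr 24, 2128: 366 days (Feb 29, 2128 is in that span).
Apr 24, 2128 → Apr 24, 2129: 365 days.
Apr 24, 2129 → Apr 24, 2130: 365 days.
Apr 24, 2130 → Apr 24, 2131: 365 days.
Apr 24, 2131 → Apr 24, 2132: 366 days (Feb 29, 2132 is in that span).
Apr 24, 2132 → May 24, 2132: 30 days (April has 30).
May 24, 2132 → Jun 24, 2132: 31 days (May has 31).
Jun 24, 2132 → Jul 24, 2132: 30 days (June has 30).
Jul 24, 2132 → Aug 24, 2132: 31 days (July has 31).
Aug 24, 2132 → Sep 24, 2132: 31 days (August has 31).
Sep 24, 2132 → Oct 24, 2132: 30 days (September has 30).
Oct 24, 2132 → Nov 24, 2132: 31 days (October has 31).
Nov 24, 2132 → Dec 24, 2132: 30 days (November has 30).
Dec 24, 2132 → Jan 24, 2133: 31 days (December has 31).
Jan 24, 2133 → Feb 17, 2133: 24 days.
Total: 5778 days.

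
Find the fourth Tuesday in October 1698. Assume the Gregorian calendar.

October 28, 1698

October 1, 1698 is a Wednesday.
The first Tuesday is therefore October 7 (6 days later).
The fourth Tuesday is 7 + 3×7 = October 28.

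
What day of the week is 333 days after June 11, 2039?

Jun 11, 2039 is a Saturday.
333 mod 7 = 4, so 333 days after a Saturday is Saturday + 4 = Wednesday.

Wednesday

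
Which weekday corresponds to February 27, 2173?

Saturday

Doomsday rule: the anchor day for the 2100s is Sunday. For year 73: 73÷12 = 6 r 1, and 1÷4 = 0, so 6+1+0 = 7.
Sunday + 7 ≡ Sunday — that's 2173's doomsday.
In February the doomsday date is Feb 28 (2173 is not a leap year).
Feb 27 is 1 day before Feb 28; 1 mod 7 = 1, so Sunday − 1 = Saturday.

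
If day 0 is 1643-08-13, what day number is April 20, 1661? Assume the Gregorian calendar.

6460

Aug 13, 1643 → Aug 13, 1644: 366 days (Feb 29, 1644 is in that span).
Aug 13, 1644 → Aug 13, 1645: 365 days.
Aug 13, 1645 → Aug 13, 1646: 365 days.
Aug 13, 1646 → Aug 13, 1647: 365 days.
Aug 13, 1647 → Aug 13, 1648: 366 days (Feb 29, 1648 is in that span).
Aug 13, 1648 → Aug 13, 1649: 365 days.
Aug 13, 1649 → Aug 13, 1650: 365 days.
Aug 13, 1650 → Aug 13, 1651: 365 days.
Aug 13, 1651 → Aug 13, 1652: 366 days (Feb 29, 1652 is in that span).
Aug 13, 1652 → Aug 13, 1653: 365 days.
Aug 13, 1653 → Aug 13, 1654: 365 days.
Aug 13, 1654 → Aug 13, 1655: 365 days.
Aug 13, 1655 → Aug 13, 1656: 366 days (Feb 29, 1656 is in that span).
Aug 13, 1656 → Aug 13, 1657: 365 days.
Aug 13, 1657 → Aug 13, 1658: 365 days.
Aug 13, 1658 → Aug 13, 1659: 365 days.
Aug 13, 1659 → Aug 13, 1660: 366 days (Feb 29, 1660 is in that span).
Aug 13, 1660 → Sep 13, 1660: 31 days (August has 31).
Sep 13, 1660 → Oct 13, 1660: 30 days (September has 30).
Oct 13, 1660 → Nov 13, 1660: 31 days (October has 31).
Nov 13, 1660 → Dec 13, 1660: 30 days (November has 30).
Dec 13, 1660 → Jan 13, 1661: 31 days (December has 31).
Jan 13, 1661 → Feb 13, 1661: 31 days (January has 31).
Feb 13, 1661 → Mar 13, 1661: 28 days (February has 28).
Mar 13, 1661 → Apr 13, 1661: 31 days (March has 31).
Apr 13, 1661 → Apr 20, 1661: 7 days.
Total: 6460 days.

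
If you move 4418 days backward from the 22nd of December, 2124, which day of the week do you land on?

Thursday

First find the weekday of Dec 22, 2124. Doomsday rule: the anchor day for the 2100s is Sunday. For year 24: 24÷12 = 2 r 0, and 0÷4 = 0, so 2+0+0 = 2.
Sunday + 2 ≡ Tuesday — that's 2124's doomsday.
In December the doomsday date is Dec 12.
Dec 22 is 10 days after Dec 12; 10 mod 7 = 3, so Tuesday + 3 = Friday.
4418 mod 7 = 1, so 4418 days before a Friday is Friday − 1 = Thursday.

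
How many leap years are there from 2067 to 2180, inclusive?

28

Multiples of 4 in [2067,2180]: 29.
Of those, multiples of 100: 1 (not leap unless ÷400).
Multiples of 400: 0.
Leap years = 29 − 1 + 0 = 28.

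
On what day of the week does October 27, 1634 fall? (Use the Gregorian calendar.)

Friday

Doomsday rule: the anchor day for the 1600s is Tuesday. For year 34: 34÷12 = 2 r 10, and 10÷4 = 2, so 2+10+2 = 14.
Tuesday + 14 ≡ Tuesday — that's 1634's doomsday.
In October the doomsday date is Oct 10.
Oct 27 is 17 days after Oct 10; 17 mod 7 = 3, so Tuesday + 3 = Friday.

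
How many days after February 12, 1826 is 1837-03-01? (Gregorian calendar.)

Feb 12, 1826 → Feb 12, 1827: 365 days.
Feb 12, 1827 → Feb 12, 1828: 365 days.
Feb 12, 1828 → Feb 12, 1829: 366 days (Feb 29, 1828 is in that span).
Feb 12, 1829 → Feb 12, 1830: 365 days.
Feb 12, 1830 → Feb 12, 1831: 365 days.
Feb 12, 1831 → Feb 12, 1832: 365 days.
Feb 12, 1832 → Feb 12, 1833: 366 days (Feb 29, 1832 is in that span).
Feb 12, 1833 → Feb 12, 1834: 365 days.
Feb 12, 1834 → Feb 12, 1835: 365 days.
Feb 12, 1835 → Feb 12, 1836: 365 days.
Feb 12, 1836 → Mar 12, 1836: 29 days (February has 29).
Mar 12, 1836 → Apr 12, 1836: 31 days (March has 31).
Apr 12, 1836 → May 12, 1836: 30 days (April has 30).
May 12, 1836 → Jun 12, 1836: 31 days (May has 31).
Jun 12, 1836 → Jul 12, 1836: 30 days (June has 30).
Jul 12, 1836 → Aug 12, 1836: 31 days (July has 31).
Aug 12, 1836 → Sep 12, 1836: 31 days (August has 31).
Sep 12, 1836 → Oct 12, 1836: 30 days (September has 30).
Oct 12, 1836 → Nov 12, 1836: 31 days (October has 31).
Nov 12, 1836 → Dec 12, 1836: 30 days (November has 30).
Dec 12, 1836 → Jan 12, 1837: 31 days (December has 31).
Jan 12, 1837 → Feb 12, 1837: 31 days (January has 31).
Feb 12, 1837 → Mar 1, 1837: 17 days.
Total: 4035 days.

4035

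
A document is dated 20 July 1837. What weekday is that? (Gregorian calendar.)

January 1, 1837 is a Sunday.
Jan 1, 1837 → Feb 1, 1837: 31 days (January has 31).
Feb 1, 1837 → Mar 1, 1837: 28 days (February has 28).
Mar 1, 1837 → Apr 1, 1837: 31 days (March has 31).
Apr 1, 1837 → May 1, 1837: 30 days (April has 30).
May 1, 1837 → Jun 1, 1837: 31 days (May has 31).
Jun 1, 1837 → Jul 1, 1837: 30 days (June has 30).
Jul 1, 1837 → Jul 20, 1837: 19 days.
Total: 200 days.
200 mod 7 = 4, so Sunday + 4 = Thursday.

Thursday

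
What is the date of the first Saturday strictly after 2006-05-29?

June 3, 2006

May 29, 2006 is a Monday.
From Monday to the next Saturday is 5 days.
May 29, 2006 + 5 = Jun 3, 2006.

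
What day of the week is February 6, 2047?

January 1, 2047 is a Tuesday.
Jan 1, 2047 → Feb 1, 2047: 31 days (January has 31).
Feb 1, 2047 → Feb 6, 2047: 5 days.
Total: 36 days.
36 mod 7 = 1, so Tuesday + 1 = Wednesday.

Wednesday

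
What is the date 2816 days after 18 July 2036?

+365 (one year) → Jul 18, 2037 (2451 left).
+365 (one year) → Jul 18, 2038 (2086 left).
+365 (one year) → Jul 18, 2039 (1721 left).
+366 (one year; includes Feb 29, 2040) → Jul 18, 2040 (1355 left).
+365 (one year) → Jul 18, 2041 (990 left).
+365 (one year) → Jul 18, 2042 (625 left).
+365 (one year) → Jul 18, 2043 (260 left).
Jul has 31 days: +14 → Aug 1, 2043 (246 left).
Aug has 31 days: +31 → Sep 1, 2043 (215 left).
Sep has 30 days: +30 → Oct 1, 2043 (185 left).
Oct has 31 days: +31 → Nov 1, 2043 (154 left).
Nov has 30 days: +30 → Dec 1, 2043 (124 left).
Dec has 31 days: +31 → Jan 1, 2044 (93 left).
Jan has 31 days: +31 → Feb 1, 2044 (62 left).
Feb has 29 days: +29 → Mar 1, 2044 (33 left).
Mar has 31 days: +31 → Apr 1, 2044 (2 left).
+2 → Apr 3, 2044.

April 3, 2044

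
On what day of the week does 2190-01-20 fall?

Wednesday

Doomsday rule: the anchor day for the 2100s is Sunday. For year 90: 90÷12 = 7 r 6, and 6÷4 = 1, so 7+6+1 = 14.
Sunday + 14 ≡ Sunday — that's 2190's doomsday.
In January the doomsday date is Jan 3 (2190 is not a leap year).
Jan 20 is 17 days after Jan 3; 17 mod 7 = 3, so Sunday + 3 = Wednesday.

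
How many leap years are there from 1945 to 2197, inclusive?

Multiples of 4 in [1945,2197]: 63.
Of those, multiples of 100: 2 (not leap unless ÷400).
Multiples of 400: 1.
Leap years = 63 − 2 + 1 = 62.

62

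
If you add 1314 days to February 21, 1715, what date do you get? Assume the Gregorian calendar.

September 27, 1718

+365 (one year) → Feb 21, 1716 (949 left).
+366 (one year; includes Feb 29, 1716) → Feb 21, 1717 (583 left).
+365 (one year) → Feb 21, 1718 (218 left).
Feb has 28 days: +8 → Mar 1, 1718 (210 left).
Mar has 31 days: +31 → Apr 1, 1718 (179 left).
Apr has 30 days: +30 → May 1, 1718 (149 left).
May has 31 days: +31 → Jun 1, 1718 (118 left).
Jun has 30 days: +30 → Jul 1, 1718 (88 left).
Jul has 31 days: +31 → Aug 1, 1718 (57 left).
Aug has 31 days: +31 → Sep 1, 1718 (26 left).
+26 → Sep 27, 1718.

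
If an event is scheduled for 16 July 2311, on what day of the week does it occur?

Sunday

Doomsday rule: the anchor day for the 2300s is Wednesday. For year 11: 11÷12 = 0 r 11, and 11÷4 = 2, so 0+11+2 = 13.
Wednesday + 13 ≡ Tuesday — that's 2311's doomsday.
In July the doomsday date is Jul 11.
Jul 16 is 5 days after Jul 11; 5 mod 7 = 5, so Tuesday + 5 = Sunday.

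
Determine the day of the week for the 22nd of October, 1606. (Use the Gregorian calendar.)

Doomsday rule: the anchor day for the 1600s is Tuesday. For year 06: 6÷12 = 0 r 6, and 6÷4 = 1, so 0+6+1 = 7.
Tuesday + 7 ≡ Tuesday — that's 1606's doomsday.
In October the doomsday date is Oct 10.
Oct 22 is 12 days after Oct 10; 12 mod 7 = 5, so Tuesday + 5 = Sunday.

Sunday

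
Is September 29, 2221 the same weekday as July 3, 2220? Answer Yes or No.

From Jul 3, 2220 to Sep 29, 2221 is 453 days.
453 mod 7 = 5, so they are different weekdays.
(Jul 3, 2220 is a Monday; Sep 29, 2221 is a Saturday.)

No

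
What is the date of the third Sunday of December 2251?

December 1, 2251 is a Monday.
The first Sunday is therefore December 7 (6 days later).
The third Sunday is 7 + 2×7 = December 21.

December 21, 2251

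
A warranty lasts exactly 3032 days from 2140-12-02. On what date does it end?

March 22, 2149

+365 (one year) → Dec 2, 2141 (2667 left).
+365 (one year) → Dec 2, 2142 (2302 left).
+365 (one year) → Dec 2, 2143 (1937 left).
+366 (one year; includes Feb 29, 2144) → Dec 2, 2144 (1571 left).
+365 (one year) → Dec 2, 2145 (1206 left).
+365 (one year) → Dec 2, 2146 (841 left).
+365 (one year) → Dec 2, 2147 (476 left).
+366 (one year; includes Feb 29, 2148) → Dec 2, 2148 (110 left).
Dec has 31 days: +30 → Jan 1, 2149 (80 left).
Jan has 31 days: +31 → Feb 1, 2149 (49 left).
Feb has 28 days: +28 → Mar 1, 2149 (21 left).
+21 → Mar 22, 2149.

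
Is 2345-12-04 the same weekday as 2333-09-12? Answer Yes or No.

Yes

From Sep 12, 2333 to Dec 4, 2345 is 4466 days.
4466 mod 7 = 0, so they are the same weekday.
(Sep 12, 2333 is a Tuesday; Dec 4, 2345 is a Tuesday.)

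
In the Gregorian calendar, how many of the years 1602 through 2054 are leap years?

110

Multiples of 4 in [1602,2054]: 113.
Of those, multiples of 100: 4 (not leap unless ÷400).
Multiples of 400: 1.
Leap years = 113 − 4 + 1 = 110.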